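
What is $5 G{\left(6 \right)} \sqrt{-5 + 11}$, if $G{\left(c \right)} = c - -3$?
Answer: $45 \sqrt{6} \approx 110.23$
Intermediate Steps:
$G{\left(c \right)} = 3 + c$ ($G{\left(c \right)} = c + 3 = 3 + c$)
$5 G{\left(6 \right)} \sqrt{-5 + 11} = 5 \left(3 + 6\right) \sqrt{-5 + 11} = 5 \cdot 9 \sqrt{6} = 45 \sqrt{6}$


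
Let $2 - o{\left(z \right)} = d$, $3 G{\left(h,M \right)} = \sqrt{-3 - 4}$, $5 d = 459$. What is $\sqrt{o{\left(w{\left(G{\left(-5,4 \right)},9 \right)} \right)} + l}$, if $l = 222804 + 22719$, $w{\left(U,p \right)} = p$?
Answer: $\frac{\sqrt{6135830}}{5} \approx 495.41$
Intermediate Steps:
$d = \frac{459}{5}$ ($d = \frac{1}{5} \cdot 459 = \frac{459}{5} \approx 91.8$)
$G{\left(h,M \right)} = \frac{i \sqrt{7}}{3}$ ($G{\left(h,M \right)} = \frac{\sqrt{-3 - 4}}{3} = \frac{\sqrt{-7}}{3} = \frac{i \sqrt{7}}{3}$)
$l = 245523$
$o{\left(z \right)} = - \frac{449}{5}$ ($o{\left(z \right)} = 2 - \frac{459}{5} = - \frac{449}{5}$)
$\sqrt{o{\left(w{\left(G{\left(-5,4 \right)},9 \right)} \right)} + l} = \sqrt{- \frac{449}{5} + 245523} = \sqrt{\frac{1227166}{5}} = \frac{\sqrt{6135830}}{5}$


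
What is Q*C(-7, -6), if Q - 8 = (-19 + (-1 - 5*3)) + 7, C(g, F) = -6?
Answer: 120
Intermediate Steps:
Q = -20 (Q = 8 + ((-19 + (-1 - 5*3)) + 7) = 8 + ((-19 + (-1 - 15)) + 7) = 8 + ((-19 - 16) + 7) = 8 + (-35 + 7) = 8 - 28 = -20)
Q*C(-7, -6) = -20*(-6) = 120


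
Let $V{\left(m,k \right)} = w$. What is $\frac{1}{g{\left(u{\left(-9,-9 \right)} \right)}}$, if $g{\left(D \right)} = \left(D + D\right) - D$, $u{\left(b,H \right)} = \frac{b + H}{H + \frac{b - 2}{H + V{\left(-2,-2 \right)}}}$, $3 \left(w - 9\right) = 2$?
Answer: $\frac{17}{12} \approx 1.4167$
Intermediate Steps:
$w = \frac{29}{3}$ ($w = 9 + \frac{1}{3} \cdot 2 = 9 + \frac{2}{3} = \frac{29}{3} \approx 9.6667$)
$V{\left(m,k \right)} = \frac{29}{3}$
$u{\left(b,H \right)} = \frac{H + b}{H + \frac{-2 + b}{\frac{29}{3} + H}}$ ($u{\left(b,H \right)} = \frac{b + H}{H + \frac{b - 2}{H + \frac{29}{3}}} = \frac{H + b}{H + \frac{-2 + b}{\frac{29}{3} + H}}$)
$g{\left(D \right)} = D$ ($g{\left(D \right)} = 2 D - D = D$)
$\frac{1}{g{\left(u{\left(-9,-9 \right)} \right)}} = \frac{1}{\frac{1}{-6 + 3 \left(-9\right) + 3 \left(-9\right)^{2} + 29 \left(-9\right)} \left(3 \left(-9\right)^{2} + 29 \left(-9\right) + 29 \left(-9\right) + 3 \left(-9\right) \left(-9\right)\right)} = \frac{1}{\frac{1}{-6 - 27 + 3 \cdot 81 - 261} \left(3 \cdot 81 - 261 - 261 + 243\right)} = \frac{1}{\frac{1}{-6 - 27 + 243 - 261} \left(243 - 261 - 261 + 243\right)} = \frac{1}{\frac{1}{-51} \left(-36\right)} = \frac{1}{\left(- \frac{1}{51}\right) \left(-36\right)} = \frac{1}{\frac{12}{17}} = \frac{17}{12}$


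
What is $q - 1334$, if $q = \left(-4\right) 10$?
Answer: $-1374$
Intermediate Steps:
$q = -40$
$q - 1334 = -40 - 1334 = -1374$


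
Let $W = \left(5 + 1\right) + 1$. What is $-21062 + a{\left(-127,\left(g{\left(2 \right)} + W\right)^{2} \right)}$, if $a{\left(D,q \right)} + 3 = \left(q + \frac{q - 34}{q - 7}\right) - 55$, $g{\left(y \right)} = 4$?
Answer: $- \frac{797933}{38} \approx -20998.0$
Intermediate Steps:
$W = 7$ ($W = 6 + 1 = 7$)
$a{\left(D,q \right)} = -58 + q + \frac{-34 + q}{-7 + q}$ ($a{\left(D,q \right)} = -3 - \left(55 - q - \frac{q - 34}{q - 7}\right) = -3 - \left(55 - q - \frac{-34 + q}{-7 + q}\right) = -3 + \left(-55 + q + \frac{-34 + q}{-7 + q}\right) = -58 + q + \frac{-34 + q}{-7 + q}$)
$-21062 + a{\left(-127,\left(g{\left(2 \right)} + W\right)^{2} \right)} = -21062 + \frac{372 + \left(\left(4 + 7\right)^{2}\right)^{2} - 64 \left(4 + 7\right)^{2}}{-7 + \left(4 + 7\right)^{2}} = -21062 + \frac{372 + \left(11^{2}\right)^{2} - 64 \cdot 11^{2}}{-7 + 11^{2}} = -21062 + \frac{372 + 121^{2} - 7744}{-7 + 121} = -21062 + \frac{372 + 14641 - 7744}{114} = -21062 + \frac{1}{114} \cdot 7269 = -21062 + \frac{2423}{38} = - \frac{797933}{38}$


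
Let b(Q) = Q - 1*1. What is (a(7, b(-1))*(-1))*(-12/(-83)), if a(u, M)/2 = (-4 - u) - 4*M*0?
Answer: 264/83 ≈ 3.1807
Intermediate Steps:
b(Q) = -1 + Q (b(Q) = Q - 1 = -1 + Q)
a(u, M) = -8 - 2*u (a(u, M) = 2*((-4 - u) - 4*M*0) = 2*((-4 - u) - 4*0) = 2*((-4 - u) + 0) = 2*(-4 - u) = -8 - 2*u)
(a(7, b(-1))*(-1))*(-12/(-83)) = ((-8 - 2*7)*(-1))*(-12/(-83)) = ((-8 - 14)*(-1))*(-12*(-1/83)) = -22*(-1)*(12/83) = 22*(12/83) = 264/83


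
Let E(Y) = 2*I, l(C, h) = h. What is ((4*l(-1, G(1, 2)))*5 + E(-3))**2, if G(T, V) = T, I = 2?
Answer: 576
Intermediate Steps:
E(Y) = 4 (E(Y) = 2*2 = 4)
((4*l(-1, G(1, 2)))*5 + E(-3))**2 = ((4*1)*5 + 4)**2 = (4*5 + 4)**2 = (20 + 4)**2 = 24**2 = 576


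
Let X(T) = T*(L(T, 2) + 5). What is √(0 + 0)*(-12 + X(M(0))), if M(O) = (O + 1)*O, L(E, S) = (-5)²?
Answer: 0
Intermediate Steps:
L(E, S) = 25
M(O) = O*(1 + O) (M(O) = (1 + O)*O = O*(1 + O))
X(T) = 30*T (X(T) = T*(25 + 5) = T*30 = 30*T)
√(0 + 0)*(-12 + X(M(0))) = √(0 + 0)*(-12 + 30*(0*(1 + 0))) = √0*(-12 + 30*(0*1)) = 0*(-12 + 30*0) = 0*(-12 + 0) = 0*(-12) = 0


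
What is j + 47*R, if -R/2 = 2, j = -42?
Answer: -230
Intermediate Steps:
R = -4 (R = -2*2 = -4)
j + 47*R = -42 + 47*(-4) = -42 - 188 = -230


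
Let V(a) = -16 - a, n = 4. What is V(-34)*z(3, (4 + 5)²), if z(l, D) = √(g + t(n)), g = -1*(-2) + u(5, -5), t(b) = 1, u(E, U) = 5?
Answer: 36*√2 ≈ 50.912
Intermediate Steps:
g = 7 (g = -1*(-2) + 5 = 2 + 5 = 7)
z(l, D) = 2*√2 (z(l, D) = √(7 + 1) = √8 = 2*√2)
V(-34)*z(3, (4 + 5)²) = (-16 - 1*(-34))*(2*√2) = (-16 + 34)*(2*√2) = 18*(2*√2) = 36*√2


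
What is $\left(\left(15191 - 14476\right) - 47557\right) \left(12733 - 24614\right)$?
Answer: $556529802$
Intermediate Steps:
$\left(\left(15191 - 14476\right) - 47557\right) \left(12733 - 24614\right) = \left(715 - 47557\right) \left(-11881\right) = \left(-46842\right) \left(-11881\right) = 556529802$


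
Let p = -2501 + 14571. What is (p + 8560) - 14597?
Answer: 6033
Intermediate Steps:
p = 12070
(p + 8560) - 14597 = (12070 + 8560) - 14597 = 20630 - 14597 = 6033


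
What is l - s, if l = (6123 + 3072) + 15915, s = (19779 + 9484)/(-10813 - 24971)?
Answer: 898565503/35784 ≈ 25111.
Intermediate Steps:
s = -29263/35784 (s = 29263/(-35784) = 29263*(-1/35784) = -29263/35784 ≈ -0.81777)
l = 25110 (l = 9195 + 15915 = 25110)
l - s = 25110 - 1*(-29263/35784) = 25110 + 29263/35784 = 898565503/35784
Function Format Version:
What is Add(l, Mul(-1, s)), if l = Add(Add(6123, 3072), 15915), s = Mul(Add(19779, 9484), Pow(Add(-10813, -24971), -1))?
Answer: Rational(898565503, 35784) ≈ 25111.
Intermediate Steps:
s = Rational(-29263, 35784) (s = Mul(29263, Pow(-35784, -1)) = Mul(29263, Rational(-1, 35784)) = Rational(-29263, 35784) ≈ -0.81777)
l = 25110 (l = Add(9195, 15915) = 25110)
Add(l, Mul(-1, s)) = Add(25110, Mul(-1, Rational(-29263, 35784))) = Add(25110, Rational(29263, 35784)) = Rational(898565503, 35784)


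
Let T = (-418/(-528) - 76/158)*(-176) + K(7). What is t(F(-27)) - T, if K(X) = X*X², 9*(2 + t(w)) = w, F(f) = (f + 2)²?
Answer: -157046/711 ≈ -220.88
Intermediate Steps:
F(f) = (2 + f)²
t(w) = -2 + w/9
K(X) = X³
T = 68333/237 (T = (-418/(-528) - 76/158)*(-176) + 7³ = (-418*(-1/528) - 76*1/158)*(-176) + 343 = (19/24 - 38/79)*(-176) + 343 = (589/1896)*(-176) + 343 = -12958/237 + 343 = 68333/237 ≈ 288.32)
t(F(-27)) - T = (-2 + (2 - 27)²/9) - 1*68333/237 = (-2 + (⅑)*(-25)²) - 68333/237 = (-2 + (⅑)*625) - 68333/237 = (-2 + 625/9) - 68333/237 = 607/9 - 68333/237 = -157046/711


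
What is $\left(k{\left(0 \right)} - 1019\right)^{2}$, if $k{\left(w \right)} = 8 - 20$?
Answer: $1062961$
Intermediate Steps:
$k{\left(w \right)} = -12$ ($k{\left(w \right)} = 8 - 20 = -12$)
$\left(k{\left(0 \right)} - 1019\right)^{2} = \left(-12 - 1019\right)^{2} = \left(-1031\right)^{2} = 1062961$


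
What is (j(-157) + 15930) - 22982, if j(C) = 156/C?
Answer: -1107320/157 ≈ -7053.0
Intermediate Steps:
(j(-157) + 15930) - 22982 = (156/(-157) + 15930) - 22982 = (156*(-1/157) + 15930) - 22982 = (-156/157 + 15930) - 22982 = 2500854/157 - 22982 = -1107320/157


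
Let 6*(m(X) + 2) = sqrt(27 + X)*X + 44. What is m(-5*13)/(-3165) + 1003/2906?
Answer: 9476989/27592470 + 13*I*sqrt(38)/3798 ≈ 0.34346 + 0.0211*I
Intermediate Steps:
m(X) = 16/3 + X*sqrt(27 + X)/6 (m(X) = -2 + (sqrt(27 + X)*X + 44)/6 = -2 + (X*sqrt(27 + X) + 44)/6 = -2 + (44 + X*sqrt(27 + X))/6 = -2 + (22/3 + X*sqrt(27 + X)/6) = 16/3 + X*sqrt(27 + X)/6)
m(-5*13)/(-3165) + 1003/2906 = (16/3 + (-5*13)*sqrt(27 - 5*13)/6)/(-3165) + 1003/2906 = (16/3 + (1/6)*(-65)*sqrt(27 - 65))*(-1/3165) + 1003*(1/2906) = (16/3 + (1/6)*(-65)*sqrt(-38))*(-1/3165) + 1003/2906 = (16/3 + (1/6)*(-65)*(I*sqrt(38)))*(-1/3165) + 1003/2906 = (16/3 - 65*I*sqrt(38)/6)*(-1/3165) + 1003/2906 = (-16/9495 + 13*I*sqrt(38)/3798) + 1003/2906 = 9476989/27592470 + 13*I*sqrt(38)/3798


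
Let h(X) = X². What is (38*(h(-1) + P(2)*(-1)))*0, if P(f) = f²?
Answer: 0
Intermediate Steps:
(38*(h(-1) + P(2)*(-1)))*0 = (38*((-1)² + 2²*(-1)))*0 = (38*(1 + 4*(-1)))*0 = (38*(1 - 4))*0 = (38*(-3))*0 = -114*0 = 0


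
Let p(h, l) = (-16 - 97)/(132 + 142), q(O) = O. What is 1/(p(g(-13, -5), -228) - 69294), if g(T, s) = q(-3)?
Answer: -274/18986669 ≈ -1.4431e-5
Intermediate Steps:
g(T, s) = -3
p(h, l) = -113/274
1/(p(g(-13, -5), -228) - 69294) = 1/(-113/274 - 69294) = 1/(-18986669/274) = -274/18986669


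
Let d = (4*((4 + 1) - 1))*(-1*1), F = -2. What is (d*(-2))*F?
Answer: -64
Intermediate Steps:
d = -16 (d = (4*(5 - 1))*(-1) = (4*4)*(-1) = 16*(-1) = -16)
(d*(-2))*F = -16*(-2)*(-2) = 32*(-2) = -64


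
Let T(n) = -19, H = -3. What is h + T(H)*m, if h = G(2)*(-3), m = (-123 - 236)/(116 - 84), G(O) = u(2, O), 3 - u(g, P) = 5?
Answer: 7013/32 ≈ 219.16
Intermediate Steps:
u(g, P) = -2 (u(g, P) = 3 - 1*5 = 3 - 5 = -2)
G(O) = -2
m = -359/32 ≈ -11.219
h = 6 (h = -2*(-3) = 6)
h + T(H)*m = 6 - 19*(-359/32) = 6 + 6821/32 = 7013/32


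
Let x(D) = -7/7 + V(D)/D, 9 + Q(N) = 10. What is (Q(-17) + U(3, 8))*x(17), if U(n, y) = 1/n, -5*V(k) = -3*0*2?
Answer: -4/3 ≈ -1.3333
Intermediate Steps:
V(k) = 0 (V(k) = -(-3*0)*2/5 = -0*2 = -⅕*0 = 0)
Q(N) = 1 (Q(N) = -9 + 10 = 1)
x(D) = -1 (x(D) = -7/7 + 0/D = -7*⅐ + 0 = -1 + 0 = -1)
(Q(-17) + U(3, 8))*x(17) = (1 + 1/3)*(-1) = (1 + ⅓)*(-1) = (4/3)*(-1) = -4/3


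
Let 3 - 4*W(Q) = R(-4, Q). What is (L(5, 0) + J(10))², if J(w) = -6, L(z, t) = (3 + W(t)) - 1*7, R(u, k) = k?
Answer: 1369/16 ≈ 85.563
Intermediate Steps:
W(Q) = ¾ - Q/4
L(z, t) = -13/4 - t/4 (L(z, t) = (3 + (¾ - t/4)) - 1*7 = (15/4 - t/4) - 7 = -13/4 - t/4)
(L(5, 0) + J(10))² = ((-13/4 - ¼*0) - 6)² = ((-13/4 + 0) - 6)² = (-13/4 - 6)² = (-37/4)² = 1369/16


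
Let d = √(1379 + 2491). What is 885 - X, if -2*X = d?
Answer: 885 + 3*√430/2 ≈ 916.10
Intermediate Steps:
d = 3*√430 (d = √3870 = 3*√430 ≈ 62.209)
X = -3*√430/2 ≈ -31.105
885 - X = 885 - (-3)*√430/2 = 885 + 3*√430/2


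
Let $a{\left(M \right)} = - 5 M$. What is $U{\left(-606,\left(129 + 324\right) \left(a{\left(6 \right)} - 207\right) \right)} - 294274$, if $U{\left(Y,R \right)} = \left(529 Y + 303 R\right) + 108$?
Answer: $-33145123$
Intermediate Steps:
$U{\left(Y,R \right)} = 108 + 303 R + 529 Y$ ($U{\left(Y,R \right)} = \left(303 R + 529 Y\right) + 108 = 108 + 303 R + 529 Y$)
$U{\left(-606,\left(129 + 324\right) \left(a{\left(6 \right)} - 207\right) \right)} - 294274 = \left(108 + 303 \left(129 + 324\right) \left(\left(-5\right) 6 - 207\right) + 529 \left(-606\right)\right) - 294274 = \left(108 + 303 \cdot 453 \left(-30 - 207\right) - 320574\right) - 294274 = \left(108 + 303 \cdot 453 \left(-237\right) - 320574\right) - 294274 = \left(108 + 303 \left(-107361\right) - 320574\right) - 294274 = \left(108 - 32530383 - 320574\right) - 294274 = -32850849 - 294274 = -33145123$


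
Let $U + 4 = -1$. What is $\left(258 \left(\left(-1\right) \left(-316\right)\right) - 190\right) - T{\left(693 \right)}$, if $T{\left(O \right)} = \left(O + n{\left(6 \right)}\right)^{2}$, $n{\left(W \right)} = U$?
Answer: $-392006$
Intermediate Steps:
$U = -5$ ($U = -4 - 1 = -5$)
$n{\left(W \right)} = -5$
$T{\left(O \right)} = \left(-5 + O\right)^{2}$ ($T{\left(O \right)} = \left(O - 5\right)^{2} = \left(-5 + O\right)^{2}$)
$\left(258 \left(\left(-1\right) \left(-316\right)\right) - 190\right) - T{\left(693 \right)} = \left(258 \left(\left(-1\right) \left(-316\right)\right) - 190\right) - \left(-5 + 693\right)^{2} = \left(258 \cdot 316 - 190\right) - 688^{2} = \left(81528 - 190\right) - 473344 = 81338 - 473344 = -392006$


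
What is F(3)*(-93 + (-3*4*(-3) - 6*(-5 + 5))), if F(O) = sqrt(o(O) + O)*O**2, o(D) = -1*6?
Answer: -513*I*sqrt(3) ≈ -888.54*I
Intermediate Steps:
o(D) = -6
F(O) = O**2*sqrt(-6 + O) (F(O) = sqrt(-6 + O)*O**2 = O**2*sqrt(-6 + O))
F(3)*(-93 + (-3*4*(-3) - 6*(-5 + 5))) = (3**2*sqrt(-6 + 3))*(-93 + (-3*4*(-3) - 6*(-5 + 5))) = (9*sqrt(-3))*(-93 + (-12*(-3) - 6*0)) = (9*(I*sqrt(3)))*(-93 + (36 - 1*0)) = (9*I*sqrt(3))*(-93 + (36 + 0)) = (9*I*sqrt(3))*(-93 + 36) = (9*I*sqrt(3))*(-57) = -513*I*sqrt(3)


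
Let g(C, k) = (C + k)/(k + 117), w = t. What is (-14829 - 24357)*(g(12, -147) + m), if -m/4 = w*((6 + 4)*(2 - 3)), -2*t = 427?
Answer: 334472103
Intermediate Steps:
t = -427/2 (t = -1/2*427 = -427/2 ≈ -213.50)
w = -427/2 ≈ -213.50
g(C, k) = (C + k)/(117 + k)
m = -8540 (m = -(-854)*(6 + 4)*(2 - 3) = -(-854)*10*(-1) = -(-854)*(-10) = -4*2135 = -8540)
(-14829 - 24357)*(g(12, -147) + m) = (-14829 - 24357)*((12 - 147)/(117 - 147) - 8540) = -39186*(-135/(-30) - 8540) = -39186*(-1/30*(-135) - 8540) = -39186*(9/2 - 8540) = -39186*(-17071/2) = 334472103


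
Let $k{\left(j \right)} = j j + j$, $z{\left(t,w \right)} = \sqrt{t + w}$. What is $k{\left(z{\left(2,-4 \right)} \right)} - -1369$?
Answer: $1367 + i \sqrt{2} \approx 1367.0 + 1.4142 i$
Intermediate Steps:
$k{\left(j \right)} = j + j^{2}$ ($k{\left(j \right)} = j^{2} + j = j + j^{2}$)
$k{\left(z{\left(2,-4 \right)} \right)} - -1369 = \sqrt{2 - 4} \left(1 + \sqrt{2 - 4}\right) - -1369 = \sqrt{-2} \left(1 + \sqrt{-2}\right) + 1369 = i \sqrt{2} \left(1 + i \sqrt{2}\right) + 1369 = 1369 + i \sqrt{2} \left(1 + i \sqrt{2}\right)$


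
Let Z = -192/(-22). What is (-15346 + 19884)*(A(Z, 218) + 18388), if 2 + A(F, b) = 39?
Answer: 83612650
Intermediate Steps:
Z = 96/11 (Z = -192*(-1/22) = 96/11 ≈ 8.7273)
A(F, b) = 37 (A(F, b) = -2 + 39 = 37)
(-15346 + 19884)*(A(Z, 218) + 18388) = (-15346 + 19884)*(37 + 18388) = 4538*18425 = 83612650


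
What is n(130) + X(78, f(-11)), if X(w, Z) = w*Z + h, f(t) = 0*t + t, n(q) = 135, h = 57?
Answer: -666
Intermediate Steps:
f(t) = t (f(t) = 0 + t = t)
X(w, Z) = 57 + Z*w (X(w, Z) = w*Z + 57 = Z*w + 57 = 57 + Z*w)
n(130) + X(78, f(-11)) = 135 + (57 - 11*78) = 135 + (57 - 858) = 135 - 801 = -666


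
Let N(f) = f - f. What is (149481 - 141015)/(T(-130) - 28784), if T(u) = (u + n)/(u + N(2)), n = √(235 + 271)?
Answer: -2059069619100/7000496201797 + 550290*√506/7000496201797 ≈ -0.29413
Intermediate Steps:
N(f) = 0
n = √506 ≈ 22.494
T(u) = (u + √506)/u (T(u) = (u + √506)/(u + 0) = (u + √506)/u)
(149481 - 141015)/(T(-130) - 28784) = (149481 - 141015)/((-130 + √506)/(-130) - 28784) = 8466/(-(-130 + √506)/130 - 28784) = 8466/((1 - √506/130) - 28784) = 8466/(-28783 - √506/130)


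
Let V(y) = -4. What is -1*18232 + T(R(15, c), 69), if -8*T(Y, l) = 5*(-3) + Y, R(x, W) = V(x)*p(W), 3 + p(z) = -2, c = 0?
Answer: -145861/8 ≈ -18233.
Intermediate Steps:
p(z) = -5 (p(z) = -3 - 2 = -5)
R(x, W) = 20 (R(x, W) = -4*(-5) = 20)
T(Y, l) = 15/8 - Y/8 (T(Y, l) = -(5*(-3) + Y)/8 = -(-15 + Y)/8 = 15/8 - Y/8)
-1*18232 + T(R(15, c), 69) = -1*18232 + (15/8 - ⅛*20) = -18232 + (15/8 - 5/2) = -18232 - 5/8 = -145861/8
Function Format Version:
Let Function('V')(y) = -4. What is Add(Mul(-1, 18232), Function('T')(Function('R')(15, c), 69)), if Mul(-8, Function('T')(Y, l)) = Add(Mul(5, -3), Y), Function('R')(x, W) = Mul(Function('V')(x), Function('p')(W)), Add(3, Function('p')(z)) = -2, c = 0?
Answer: Rational(-145861, 8) ≈ -18233.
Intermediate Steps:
Function('p')(z) = -5 (Function('p')(z) = Add(-3, -2) = -5)
Function('R')(x, W) = 20 (Function('R')(x, W) = Mul(-4, -5) = 20)
Function('T')(Y, l) = Add(Rational(15, 8), Mul(Rational(-1, 8), Y)) (Function('T')(Y, l) = Mul(Rational(-1, 8), Add(Mul(5, -3), Y)) = Mul(Rational(-1, 8), Add(-15, Y)) = Add(Rational(15, 8), Mul(Rational(-1, 8), Y)))
Add(Mul(-1, 18232), Function('T')(Function('R')(15, c), 69)) = Add(Mul(-1, 18232), Add(Rational(15, 8), Mul(Rational(-1, 8), 20))) = Add(-18232, Add(Rational(15, 8), Rational(-5, 2))) = Add(-18232, Rational(-5, 8)) = Rational(-145861, 8)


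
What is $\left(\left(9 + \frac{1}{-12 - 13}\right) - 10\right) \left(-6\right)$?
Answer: $\frac{156}{25} \approx 6.24$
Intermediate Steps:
$\left(\left(9 + \frac{1}{-12 - 13}\right) - 10\right) \left(-6\right) = \left(\left(9 + \frac{1}{-25}\right) - 10\right) \left(-6\right) = \left(\left(9 - \frac{1}{25}\right) - 10\right) \left(-6\right) = \left(\frac{224}{25} - 10\right) \left(-6\right) = \left(- \frac{26}{25}\right) \left(-6\right) = \frac{156}{25}$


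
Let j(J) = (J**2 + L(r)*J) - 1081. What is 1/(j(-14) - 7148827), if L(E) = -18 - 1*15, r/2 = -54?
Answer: -1/7149250 ≈ -1.3987e-7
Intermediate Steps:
r = -108 (r = 2*(-54) = -108)
L(E) = -33 (L(E) = -18 - 15 = -33)
j(J) = -1081 + J**2 - 33*J (j(J) = (J**2 - 33*J) - 1081 = -1081 + J**2 - 33*J)
1/(j(-14) - 7148827) = 1/((-1081 + (-14)**2 - 33*(-14)) - 7148827) = 1/((-1081 + 196 + 462) - 7148827) = 1/(-423 - 7148827) = 1/(-7149250) = -1/7149250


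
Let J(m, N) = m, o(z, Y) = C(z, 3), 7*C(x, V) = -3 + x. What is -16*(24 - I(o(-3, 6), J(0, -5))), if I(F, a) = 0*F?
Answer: -384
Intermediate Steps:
C(x, V) = -3/7 + x/7 (C(x, V) = (-3 + x)/7 = -3/7 + x/7)
o(z, Y) = -3/7 + z/7
I(F, a) = 0
-16*(24 - I(o(-3, 6), J(0, -5))) = -16*(24 - 1*0) = -16*(24 + 0) = -16*24 = -384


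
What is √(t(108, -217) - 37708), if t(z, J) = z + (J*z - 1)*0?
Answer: 20*I*√94 ≈ 193.91*I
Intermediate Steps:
t(z, J) = z (t(z, J) = z + (-1 + J*z)*0 = z + 0 = z)
√(t(108, -217) - 37708) = √(108 - 37708) = √(-37600) = 20*I*√94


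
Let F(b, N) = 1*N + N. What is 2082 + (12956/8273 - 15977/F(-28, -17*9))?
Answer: 5406804373/2531538 ≈ 2135.8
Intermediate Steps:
F(b, N) = 2*N (F(b, N) = N + N = 2*N)
2082 + (12956/8273 - 15977/F(-28, -17*9)) = 2082 + (12956/8273 - 15977/(2*(-17*9))) = 2082 + (12956*(1/8273) - 15977/(2*(-153))) = 2082 + (12956/8273 - 15977/(-306)) = 2082 + (12956/8273 - 15977*(-1/306)) = 2082 + (12956/8273 + 15977/306) = 2082 + 136142257/2531538 = 5406804373/2531538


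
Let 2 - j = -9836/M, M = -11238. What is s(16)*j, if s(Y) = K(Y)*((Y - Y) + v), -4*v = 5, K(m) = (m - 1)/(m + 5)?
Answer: -39500/39333 ≈ -1.0042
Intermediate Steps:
K(m) = (-1 + m)/(5 + m)
v = -5/4 (v = -¼*5 = -5/4 ≈ -1.2500)
j = 6320/5619 (j = 2 - (-9836)/(-11238) = 2 - (-9836)*(-1)/11238 = 2 - 1*4918/5619 = 2 - 4918/5619 = 6320/5619 ≈ 1.1248)
s(Y) = -5*(-1 + Y)/(4*(5 + Y)) (s(Y) = ((-1 + Y)/(5 + Y))*((Y - Y) - 5/4) = ((-1 + Y)/(5 + Y))*(0 - 5/4) = ((-1 + Y)/(5 + Y))*(-5/4) = -5*(-1 + Y)/(4*(5 + Y)))
s(16)*j = (5*(1 - 1*16)/(4*(5 + 16)))*(6320/5619) = ((5/4)*(1 - 16)/21)*(6320/5619) = ((5/4)*(1/21)*(-15))*(6320/5619) = -25/28*6320/5619 = -39500/39333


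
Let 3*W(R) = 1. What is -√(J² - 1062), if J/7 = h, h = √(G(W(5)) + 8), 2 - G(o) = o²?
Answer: -I*√5197/3 ≈ -24.03*I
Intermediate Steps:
W(R) = ⅓ (W(R) = (⅓)*1 = ⅓)
G(o) = 2 - o²
h = √89/3 (h = √((2 - (⅓)²) + 8) = √((2 - 1*⅑) + 8) = √((2 - ⅑) + 8) = √(17/9 + 8) = √(89/9) = √89/3 ≈ 3.1447)
J = 7*√89/3 (J = 7*(√89/3) = 7*√89/3 ≈ 22.013)
-√(J² - 1062) = -√((7*√89/3)² - 1062) = -√(4361/9 - 1062) = -√(-5197/9) = -I*√5197/3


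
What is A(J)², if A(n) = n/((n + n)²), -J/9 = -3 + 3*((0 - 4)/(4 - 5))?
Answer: 1/104976 ≈ 9.5260e-6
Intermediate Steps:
J = -81 (J = -9*(-3 + 3*((0 - 4)/(4 - 5))) = -9*(-3 + 3*(-4/(-1))) = -9*(-3 + 3*(-4*(-1))) = -9*(-3 + 3*4) = -9*(-3 + 12) = -9*9 = -81)
A(n) = 1/(4*n) (A(n) = n/((2*n)²) = n/((4*n²)) = n*(1/(4*n²)) = 1/(4*n))
A(J)² = ((¼)/(-81))² = ((¼)*(-1/81))² = (-1/324)² = 1/104976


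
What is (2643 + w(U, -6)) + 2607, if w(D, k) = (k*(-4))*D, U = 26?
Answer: 5874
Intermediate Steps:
w(D, k) = -4*D*k (w(D, k) = (-4*k)*D = -4*D*k)
(2643 + w(U, -6)) + 2607 = (2643 - 4*26*(-6)) + 2607 = (2643 + 624) + 2607 = 3267 + 2607 = 5874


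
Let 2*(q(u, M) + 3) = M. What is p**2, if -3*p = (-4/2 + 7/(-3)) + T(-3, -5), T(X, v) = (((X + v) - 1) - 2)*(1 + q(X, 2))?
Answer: 400/81 ≈ 4.9383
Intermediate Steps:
q(u, M) = -3 + M/2
T(X, v) = 3 - X - v (T(X, v) = (((X + v) - 1) - 2)*(1 + (-3 + (1/2)*2)) = ((-1 + X + v) - 2)*(1 + (-3 + 1)) = (-3 + X + v)*(1 - 2) = (-3 + X + v)*(-1) = 3 - X - v)
p = -20/9 (p = -((-4/2 + 7/(-3)) + (3 - 1*(-3) - 1*(-5)))/3 = -((-4*1/2 + 7*(-1/3)) + (3 + 3 + 5))/3 = -((-2 - 7/3) + 11)/3 = -(-13/3 + 11)/3 = -1/3*20/3 = -20/9 ≈ -2.2222)
p**2 = (-20/9)**2 = 400/81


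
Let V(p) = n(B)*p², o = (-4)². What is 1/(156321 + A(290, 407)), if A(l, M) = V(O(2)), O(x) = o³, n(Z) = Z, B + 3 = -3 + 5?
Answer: -1/16620895 ≈ -6.0165e-8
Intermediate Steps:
B = -1 (B = -3 + (-3 + 5) = -3 + 2 = -1)
o = 16
O(x) = 4096 (O(x) = 16³ = 4096)
V(p) = -p²
A(l, M) = -16777216 (A(l, M) = -1*4096² = -1*16777216 = -16777216)
1/(156321 + A(290, 407)) = 1/(156321 - 16777216) = 1/(-16620895) = -1/16620895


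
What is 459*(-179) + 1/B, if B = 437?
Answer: -35904356/437 ≈ -82161.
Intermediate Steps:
459*(-179) + 1/B = 459*(-179) + 1/437 = -82161 + 1/437 = -35904356/437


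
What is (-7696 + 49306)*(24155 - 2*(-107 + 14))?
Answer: 1012829010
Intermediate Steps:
(-7696 + 49306)*(24155 - 2*(-107 + 14)) = 41610*(24155 - 2*(-93)) = 41610*(24155 + 186) = 41610*24341 = 1012829010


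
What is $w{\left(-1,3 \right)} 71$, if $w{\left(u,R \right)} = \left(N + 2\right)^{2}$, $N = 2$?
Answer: $1136$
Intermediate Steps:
$w{\left(u,R \right)} = 16$ ($w{\left(u,R \right)} = \left(2 + 2\right)^{2} = 4^{2} = 16$)
$w{\left(-1,3 \right)} 71 = 16 \cdot 71 = 1136$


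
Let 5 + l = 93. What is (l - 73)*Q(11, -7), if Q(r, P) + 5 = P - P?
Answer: -75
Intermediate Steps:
l = 88 (l = -5 + 93 = 88)
Q(r, P) = -5 (Q(r, P) = -5 + (P - P) = -5 + 0 = -5)
(l - 73)*Q(11, -7) = (88 - 73)*(-5) = 15*(-5) = -75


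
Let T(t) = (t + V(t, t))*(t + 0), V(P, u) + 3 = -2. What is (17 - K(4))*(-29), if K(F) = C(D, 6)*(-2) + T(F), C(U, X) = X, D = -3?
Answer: -957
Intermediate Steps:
V(P, u) = -5 (V(P, u) = -3 - 2 = -5)
T(t) = t*(-5 + t) (T(t) = (t - 5)*(t + 0) = (-5 + t)*t = t*(-5 + t))
K(F) = -12 + F*(-5 + F) (K(F) = 6*(-2) + F*(-5 + F) = -12 + F*(-5 + F))
(17 - K(4))*(-29) = (17 - (-12 + 4*(-5 + 4)))*(-29) = (17 - (-12 + 4*(-1)))*(-29) = (17 - (-12 - 4))*(-29) = (17 - 1*(-16))*(-29) = (17 + 16)*(-29) = 33*(-29) = -957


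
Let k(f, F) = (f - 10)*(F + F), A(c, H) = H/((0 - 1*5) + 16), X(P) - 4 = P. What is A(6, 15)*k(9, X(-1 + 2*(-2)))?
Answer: 30/11 ≈ 2.7273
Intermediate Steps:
X(P) = 4 + P
A(c, H) = H/11 (A(c, H) = H/((0 - 5) + 16) = H/(-5 + 16) = H/11)
k(f, F) = 2*F*(-10 + f) (k(f, F) = (-10 + f)*(2*F) = 2*F*(-10 + f))
A(6, 15)*k(9, X(-1 + 2*(-2))) = ((1/11)*15)*(2*(4 + (-1 + 2*(-2)))*(-10 + 9)) = 15*(2*(4 + (-1 - 4))*(-1))/11 = 15*(2*(4 - 5)*(-1))/11 = 15*(2*(-1)*(-1))/11 = (15/11)*2 = 30/11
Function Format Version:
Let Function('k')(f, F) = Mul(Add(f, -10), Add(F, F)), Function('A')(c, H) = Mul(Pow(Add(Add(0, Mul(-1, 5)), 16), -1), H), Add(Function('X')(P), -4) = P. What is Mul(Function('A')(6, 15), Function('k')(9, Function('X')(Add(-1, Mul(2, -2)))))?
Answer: Rational(30, 11) ≈ 2.7273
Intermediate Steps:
Function('X')(P) = Add(4, P)
Function('A')(c, H) = Mul(Rational(1, 11), H) (Function('A')(c, H) = Mul(Pow(Add(Add(0, -5), 16), -1), H) = Mul(Pow(Add(-5, 16), -1), H) = Mul(Pow(11, -1), H) = Mul(Rational(1, 11), H))
Function('k')(f, F) = Mul(2, F, Add(-10, f)) (Function('k')(f, F) = Mul(Add(-10, f), Mul(2, F)) = Mul(2, F, Add(-10, f)))
Mul(Function('A')(6, 15), Function('k')(9, Function('X')(Add(-1, Mul(2, -2))))) = Mul(Mul(Rational(1, 11), 15), Mul(2, Add(4, Add(-1, Mul(2, -2))), Add(-10, 9))) = Mul(Rational(15, 11), Mul(2, Add(4, Add(-1, -4)), -1)) = Mul(Rational(15, 11), Mul(2, Add(4, -5), -1)) = Mul(Rational(15, 11), Mul(2, -1, -1)) = Mul(Rational(15, 11), 2) = Rational(30, 11)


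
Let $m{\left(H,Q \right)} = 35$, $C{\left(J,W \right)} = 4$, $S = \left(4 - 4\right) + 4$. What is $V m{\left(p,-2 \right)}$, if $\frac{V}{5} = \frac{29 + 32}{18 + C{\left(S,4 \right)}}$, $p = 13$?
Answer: $\frac{10675}{22} \approx 485.23$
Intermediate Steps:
$S = 4$ ($S = 0 + 4 = 4$)
$V = \frac{305}{22}$ ($V = 5 \frac{29 + 32}{18 + 4} = 5 \cdot \frac{61}{22} = \frac{305}{22} \approx 13.864$)
$V m{\left(p,-2 \right)} = \frac{305}{22} \cdot 35 = \frac{10675}{22}$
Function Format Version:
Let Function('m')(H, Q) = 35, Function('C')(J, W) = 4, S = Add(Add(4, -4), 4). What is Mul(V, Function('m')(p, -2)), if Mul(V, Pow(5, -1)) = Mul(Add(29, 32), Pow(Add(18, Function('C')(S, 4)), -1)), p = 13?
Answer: Rational(10675, 22) ≈ 485.23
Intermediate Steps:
S = 4 (S = Add(0, 4) = 4)
V = Rational(305, 22) (V = Mul(5, Mul(Add(29, 32), Pow(Add(18, 4), -1))) = Mul(5, Mul(61, Pow(22, -1))) = Mul(5, Mul(61, Rational(1, 22))) = Mul(5, Rational(61, 22)) = Rational(305, 22) ≈ 13.864)
Mul(V, Function('m')(p, -2)) = Mul(Rational(305, 22), 35) = Rational(10675, 22)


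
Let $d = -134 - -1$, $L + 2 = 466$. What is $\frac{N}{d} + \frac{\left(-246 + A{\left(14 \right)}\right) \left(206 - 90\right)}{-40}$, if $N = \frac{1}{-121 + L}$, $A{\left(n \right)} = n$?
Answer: $\frac{153462311}{228095} \approx 672.8$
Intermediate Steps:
$L = 464$ ($L = -2 + 466 = 464$)
$N = \frac{1}{343}$ ($N = \frac{1}{-121 + 464} = \frac{1}{343} \approx 0.0029155$)
$d = -133$ ($d = -134 + 1 = -133$)
$\frac{N}{d} + \frac{\left(-246 + A{\left(14 \right)}\right) \left(206 - 90\right)}{-40} = \frac{1}{343 \left(-133\right)} + \frac{\left(-246 + 14\right) \left(206 - 90\right)}{-40} = \frac{1}{343} \left(- \frac{1}{133}\right) + \left(-232\right) 116 \left(- \frac{1}{40}\right) = - \frac{1}{45619} - - \frac{3364}{5} = - \frac{1}{45619} + \frac{3364}{5} = \frac{153462311}{228095}$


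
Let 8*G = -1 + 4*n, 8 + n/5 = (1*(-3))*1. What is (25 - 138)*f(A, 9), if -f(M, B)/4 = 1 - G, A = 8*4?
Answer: 25877/2 ≈ 12939.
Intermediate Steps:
A = 32
n = -55 (n = -40 + 5*((1*(-3))*1) = -40 + 5*(-3*1) = -40 + 5*(-3) = -40 - 15 = -55)
G = -221/8 (G = (-1 + 4*(-55))/8 = (-1 - 220)/8 = (1/8)*(-221) = -221/8 ≈ -27.625)
f(M, B) = -229/2 (f(M, B) = -4*(1 - 1*(-221/8)) = -4*(1 + 221/8) = -4*229/8 = -229/2)
(25 - 138)*f(A, 9) = (25 - 138)*(-229/2) = -113*(-229/2) = 25877/2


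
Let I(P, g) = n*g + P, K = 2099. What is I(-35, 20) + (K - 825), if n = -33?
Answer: 579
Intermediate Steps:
I(P, g) = P - 33*g (I(P, g) = -33*g + P = P - 33*g)
I(-35, 20) + (K - 825) = (-35 - 33*20) + (2099 - 825) = (-35 - 660) + 1274 = -695 + 1274 = 579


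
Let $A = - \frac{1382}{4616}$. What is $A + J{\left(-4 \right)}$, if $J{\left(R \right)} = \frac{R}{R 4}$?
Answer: $- \frac{57}{1154} \approx -0.049393$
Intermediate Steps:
$A = - \frac{691}{2308}$ ($A = \left(-1382\right) \frac{1}{4616} = - \frac{691}{2308} \approx -0.29939$)
$J{\left(R \right)} = \frac{1}{4}$ ($J{\left(R \right)} = \frac{R}{4 R} = R \frac{1}{4 R} = \frac{1}{4}$)
$A + J{\left(-4 \right)} = - \frac{691}{2308} + \frac{1}{4} = - \frac{57}{1154}$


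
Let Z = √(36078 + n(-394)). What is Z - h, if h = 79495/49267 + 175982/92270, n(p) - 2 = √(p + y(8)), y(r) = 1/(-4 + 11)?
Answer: -8002554422/2272933045 + √(1767920 + 7*I*√19299)/7 ≈ 186.43 + 0.05224*I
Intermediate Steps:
y(r) = ⅐ (y(r) = 1/7 = ⅐)
n(p) = 2 + √(⅐ + p) (n(p) = 2 + √(p + ⅐) = 2 + √(⅐ + p))
Z = √(36080 + I*√19299/7) (Z = √(36078 + (2 + √(7 + 49*(-394))/7)) = √(36078 + (2 + √(7 - 19306)/7)) = √(36078 + (2 + √(-19299)/7)) = √(36078 + (2 + (I*√19299)/7)) = √(36078 + (2 + I*√19299/7)) = √(36080 + I*√19299/7) ≈ 189.95 + 0.0522*I)
h = 8002554422/2272933045 (h = 79495*(1/49267) + 175982*(1/92270) = 79495/49267 + 87991/46135 = 8002554422/2272933045 ≈ 3.5208)
Z - h = √(1767920 + 7*I*√19299)/7 - 1*8002554422/2272933045 = √(1767920 + 7*I*√19299)/7 - 8002554422/2272933045 = -8002554422/2272933045 + √(1767920 + 7*I*√19299)/7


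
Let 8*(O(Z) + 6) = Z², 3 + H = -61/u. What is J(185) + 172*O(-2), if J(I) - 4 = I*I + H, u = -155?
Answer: 5158461/155 ≈ 33280.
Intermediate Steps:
H = -404/155 (H = -3 - 61/(-155) = -3 - 61*(-1/155) = -3 + 61/155 = -404/155 ≈ -2.6065)
J(I) = 216/155 + I² (J(I) = 4 + (I*I - 404/155) = 4 + (I² - 404/155) = 4 + (-404/155 + I²) = 216/155 + I²)
O(Z) = -6 + Z²/8
J(185) + 172*O(-2) = (216/155 + 185²) + 172*(-6 + (⅛)*(-2)²) = (216/155 + 34225) + 172*(-6 + (⅛)*4) = 5305091/155 + 172*(-6 + ½) = 5305091/155 + 172*(-11/2) = 5305091/155 - 946 = 5158461/155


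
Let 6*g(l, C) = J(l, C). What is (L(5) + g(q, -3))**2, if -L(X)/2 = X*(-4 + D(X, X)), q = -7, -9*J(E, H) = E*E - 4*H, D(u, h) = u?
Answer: 361201/2916 ≈ 123.87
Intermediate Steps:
J(E, H) = -E**2/9 + 4*H/9 (J(E, H) = -(E*E - 4*H)/9 = -(E**2 - 4*H)/9 = -E**2/9 + 4*H/9)
g(l, C) = -l**2/54 + 2*C/27 (g(l, C) = (-l**2/9 + 4*C/9)/6 = -l**2/54 + 2*C/27)
L(X) = -2*X*(-4 + X)
(L(5) + g(q, -3))**2 = (2*5*(4 - 1*5) + (-1/54*(-7)**2 + (2/27)*(-3)))**2 = (2*5*(4 - 5) + (-1/54*49 - 2/9))**2 = (2*5*(-1) + (-49/54 - 2/9))**2 = (-10 - 61/54)**2 = (-601/54)**2 = 361201/2916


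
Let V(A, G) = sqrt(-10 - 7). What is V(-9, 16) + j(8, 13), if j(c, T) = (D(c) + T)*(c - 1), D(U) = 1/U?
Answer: 735/8 + I*sqrt(17) ≈ 91.875 + 4.1231*I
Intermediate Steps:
j(c, T) = (-1 + c)*(T + 1/c) (j(c, T) = (1/c + T)*(c - 1) = (T + 1/c)*(-1 + c) = (-1 + c)*(T + 1/c))
V(A, G) = I*sqrt(17) (V(A, G) = sqrt(-17) = I*sqrt(17))
V(-9, 16) + j(8, 13) = I*sqrt(17) + (1 - 1*13 - 1/8 + 13*8) = I*sqrt(17) + (1 - 13 - 1*1/8 + 104) = I*sqrt(17) + (1 - 13 - 1/8 + 104) = I*sqrt(17) + 735/8 = 735/8 + I*sqrt(17)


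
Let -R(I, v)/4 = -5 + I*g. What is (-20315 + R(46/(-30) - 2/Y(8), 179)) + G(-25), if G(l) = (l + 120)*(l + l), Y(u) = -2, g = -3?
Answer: -125257/5 ≈ -25051.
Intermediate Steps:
G(l) = 2*l*(120 + l) (G(l) = (120 + l)*(2*l) = 2*l*(120 + l))
R(I, v) = 20 + 12*I (R(I, v) = -4*(-5 + I*(-3)) = -4*(-5 - 3*I) = 20 + 12*I)
(-20315 + R(46/(-30) - 2/Y(8), 179)) + G(-25) = (-20315 + (20 + 12*(46/(-30) - 2/(-2)))) + 2*(-25)*(120 - 25) = (-20315 + (20 + 12*(46*(-1/30) - 2*(-½)))) + 2*(-25)*95 = (-20315 + (20 + 12*(-23/15 + 1))) - 4750 = (-20315 + (20 + 12*(-8/15))) - 4750 = (-20315 + (20 - 32/5)) - 4750 = (-20315 + 68/5) - 4750 = -101507/5 - 4750 = -125257/5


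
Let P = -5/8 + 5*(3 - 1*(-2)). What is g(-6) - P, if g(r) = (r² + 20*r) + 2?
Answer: -851/8 ≈ -106.38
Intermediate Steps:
g(r) = 2 + r² + 20*r
P = 195/8 (P = -5*⅛ + 5*(3 + 2) = -5/8 + 5*5 = -5/8 + 25 = 195/8 ≈ 24.375)
g(-6) - P = (2 + (-6)² + 20*(-6)) - 1*195/8 = (2 + 36 - 120) - 195/8 = -82 - 195/8 = -851/8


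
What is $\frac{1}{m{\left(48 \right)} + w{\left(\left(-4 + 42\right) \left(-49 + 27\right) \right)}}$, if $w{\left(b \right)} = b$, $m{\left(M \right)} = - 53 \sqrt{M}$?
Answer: $- \frac{209}{141016} + \frac{53 \sqrt{3}}{141016} \approx -0.00083112$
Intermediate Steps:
$\frac{1}{m{\left(48 \right)} + w{\left(\left(-4 + 42\right) \left(-49 + 27\right) \right)}} = \frac{1}{- 53 \sqrt{48} + \left(-4 + 42\right) \left(-49 + 27\right)} = \frac{1}{- 53 \cdot 4 \sqrt{3} + 38 \left(-22\right)} = \frac{1}{- 212 \sqrt{3} - 836} = \frac{1}{-836 - 212 \sqrt{3}}$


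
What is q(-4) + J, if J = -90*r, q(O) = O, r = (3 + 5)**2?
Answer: -5764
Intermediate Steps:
r = 64 (r = 8**2 = 64)
J = -5760 (J = -90*64 = -5760)
q(-4) + J = -4 - 5760 = -5764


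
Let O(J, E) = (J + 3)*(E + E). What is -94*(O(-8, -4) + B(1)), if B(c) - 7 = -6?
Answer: -3854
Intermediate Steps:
B(c) = 1 (B(c) = 7 - 6 = 1)
O(J, E) = 2*E*(3 + J) (O(J, E) = (3 + J)*(2*E) = 2*E*(3 + J))
-94*(O(-8, -4) + B(1)) = -94*(2*(-4)*(3 - 8) + 1) = -94*(2*(-4)*(-5) + 1) = -94*(40 + 1) = -94*41 = -3854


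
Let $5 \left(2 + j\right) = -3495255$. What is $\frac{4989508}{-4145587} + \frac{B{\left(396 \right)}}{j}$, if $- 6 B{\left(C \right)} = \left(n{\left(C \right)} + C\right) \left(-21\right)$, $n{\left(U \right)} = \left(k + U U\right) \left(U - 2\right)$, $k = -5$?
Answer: $- \frac{899945230095109}{2897985029111} \approx -310.54$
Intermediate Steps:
$j = -699053$ ($j = -2 + \frac{1}{5} \left(-3495255\right) = -2 - 699051 = -699053$)
$n{\left(U \right)} = \left(-5 + U^{2}\right) \left(-2 + U\right)$ ($n{\left(U \right)} = \left(-5 + U U\right) \left(U - 2\right) = \left(-5 + U^{2}\right) \left(-2 + U\right)$)
$B{\left(C \right)} = 35 - 14 C - 7 C^{2} + \frac{7 C^{3}}{2}$ ($B{\left(C \right)} = - \frac{\left(\left(10 + C^{3} - 5 C - 2 C^{2}\right) + C\right) \left(-21\right)}{6} = - \frac{\left(10 + C^{3} - 4 C - 2 C^{2}\right) \left(-21\right)}{6} = - \frac{-210 - 21 C^{3} + 42 C^{2} + 84 C}{6} = 35 - 14 C - 7 C^{2} + \frac{7 C^{3}}{2}$)
$\frac{4989508}{-4145587} + \frac{B{\left(396 \right)}}{j} = \frac{4989508}{-4145587} + \frac{35 - 5544 - 7 \cdot 396^{2} + \frac{7 \cdot 396^{3}}{2}}{-699053} = 4989508 \left(- \frac{1}{4145587}\right) + \left(35 - 5544 - 1097712 + \frac{7}{2} \cdot 62099136\right) \left(- \frac{1}{699053}\right) = - \frac{4989508}{4145587} + \left(35 - 5544 - 1097712 + 217346976\right) \left(- \frac{1}{699053}\right) = - \frac{4989508}{4145587} + 216243755 \left(- \frac{1}{699053}\right) = - \frac{4989508}{4145587} - \frac{216243755}{699053} = - \frac{899945230095109}{2897985029111}$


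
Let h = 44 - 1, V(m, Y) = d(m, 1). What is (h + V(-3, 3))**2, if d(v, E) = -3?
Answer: 1600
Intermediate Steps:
V(m, Y) = -3
h = 43
(h + V(-3, 3))**2 = (43 - 3)**2 = 40**2 = 1600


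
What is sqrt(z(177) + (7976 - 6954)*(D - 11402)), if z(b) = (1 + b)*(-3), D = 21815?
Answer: 4*sqrt(665097) ≈ 3262.1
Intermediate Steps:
z(b) = -3 - 3*b
sqrt(z(177) + (7976 - 6954)*(D - 11402)) = sqrt((-3 - 3*177) + (7976 - 6954)*(21815 - 11402)) = sqrt((-3 - 531) + 1022*10413) = sqrt(-534 + 10642086) = sqrt(10641552) = 4*sqrt(665097)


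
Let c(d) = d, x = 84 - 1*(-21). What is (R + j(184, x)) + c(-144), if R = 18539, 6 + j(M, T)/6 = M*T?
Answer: 134279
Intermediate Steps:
x = 105 (x = 84 + 21 = 105)
j(M, T) = -36 + 6*M*T (j(M, T) = -36 + 6*(M*T) = -36 + 6*M*T)
(R + j(184, x)) + c(-144) = (18539 + (-36 + 6*184*105)) - 144 = (18539 + (-36 + 115920)) - 144 = (18539 + 115884) - 144 = 134423 - 144 = 134279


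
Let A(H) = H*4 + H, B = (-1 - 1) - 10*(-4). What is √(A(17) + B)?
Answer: √123 ≈ 11.091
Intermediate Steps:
B = 38 (B = -2 + 40 = 38)
A(H) = 5*H (A(H) = 4*H + H = 5*H)
√(A(17) + B) = √(5*17 + 38) = √(85 + 38) = √123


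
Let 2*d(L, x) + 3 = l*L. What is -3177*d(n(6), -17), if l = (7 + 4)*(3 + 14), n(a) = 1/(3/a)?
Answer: -1178667/2 ≈ -5.8933e+5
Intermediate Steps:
n(a) = a/3
l = 187 (l = 11*17 = 187)
d(L, x) = -3/2 + 187*L/2 (d(L, x) = -3/2 + (187*L)/2 = -3/2 + 187*L/2)
-3177*d(n(6), -17) = -3177*(-3/2 + 187*((⅓)*6)/2) = -3177*(-3/2 + (187/2)*2) = -3177*(-3/2 + 187) = -3177*371/2 = -1178667/2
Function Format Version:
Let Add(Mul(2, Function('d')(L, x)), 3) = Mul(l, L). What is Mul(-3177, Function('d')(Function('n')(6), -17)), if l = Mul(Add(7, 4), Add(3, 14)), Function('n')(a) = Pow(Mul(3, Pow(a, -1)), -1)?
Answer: Rational(-1178667, 2) ≈ -5.8933e+5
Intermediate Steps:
Function('n')(a) = Mul(Rational(1, 3), a)
l = 187 (l = Mul(11, 17) = 187)
Function('d')(L, x) = Add(Rational(-3, 2), Mul(Rational(187, 2), L)) (Function('d')(L, x) = Add(Rational(-3, 2), Mul(Rational(1, 2), Mul(187, L))) = Add(Rational(-3, 2), Mul(Rational(187, 2), L)))
Mul(-3177, Function('d')(Function('n')(6), -17)) = Mul(-3177, Add(Rational(-3, 2), Mul(Rational(187, 2), Mul(Rational(1, 3), 6)))) = Mul(-3177, Add(Rational(-3, 2), Mul(Rational(187, 2), 2))) = Mul(-3177, Add(Rational(-3, 2), 187)) = Mul(-3177, Rational(371, 2)) = Rational(-1178667, 2)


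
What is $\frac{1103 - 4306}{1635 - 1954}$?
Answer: $\frac{3203}{319} \approx 10.041$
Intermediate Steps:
$\frac{1103 - 4306}{1635 - 1954} = - \frac{3203}{1635 + \left(-2033 + 79\right)} = - \frac{3203}{1635 - 1954} = - \frac{3203}{-319} = \left(-3203\right) \left(- \frac{1}{319}\right) = \frac{3203}{319}$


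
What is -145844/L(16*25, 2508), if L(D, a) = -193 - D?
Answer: 145844/593 ≈ 245.94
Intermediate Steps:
-145844/L(16*25, 2508) = -145844/(-193 - 16*25) = -145844/(-193 - 1*400) = -145844/(-193 - 400) = -145844/(-593) = -145844*(-1/593) = 145844/593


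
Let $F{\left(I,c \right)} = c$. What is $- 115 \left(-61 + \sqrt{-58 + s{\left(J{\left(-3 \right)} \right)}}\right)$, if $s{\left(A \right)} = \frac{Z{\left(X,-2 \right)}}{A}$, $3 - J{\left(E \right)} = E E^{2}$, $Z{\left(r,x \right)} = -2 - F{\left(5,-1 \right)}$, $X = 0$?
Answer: $7015 - \frac{23 i \sqrt{52230}}{6} \approx 7015.0 - 876.07 i$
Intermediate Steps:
$Z{\left(r,x \right)} = -1$ ($Z{\left(r,x \right)} = -2 - -1 = -2 + 1 = -1$)
$J{\left(E \right)} = 3 - E^{3}$ ($J{\left(E \right)} = 3 - E E^{2} = 3 - E^{3}$)
$s{\left(A \right)} = - \frac{1}{A}$
$- 115 \left(-61 + \sqrt{-58 + s{\left(J{\left(-3 \right)} \right)}}\right) = - 115 \left(-61 + \sqrt{-58 - \frac{1}{3 - \left(-3\right)^{3}}}\right) = - 115 \left(-61 + \sqrt{-58 - \frac{1}{3 - -27}}\right) = - 115 \left(-61 + \sqrt{-58 - \frac{1}{3 + 27}}\right) = - 115 \left(-61 + \sqrt{-58 - \frac{1}{30}}\right) = - 115 \left(-61 + \sqrt{- \frac{1741}{30}}\right) = - 115 \left(-61 + \frac{i \sqrt{52230}}{30}\right) = 7015 - \frac{23 i \sqrt{52230}}{6}$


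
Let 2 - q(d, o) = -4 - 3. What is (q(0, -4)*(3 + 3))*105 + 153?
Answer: 5823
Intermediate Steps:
q(d, o) = 9 (q(d, o) = 2 - (-4 - 3) = 2 - 1*(-7) = 2 + 7 = 9)
(q(0, -4)*(3 + 3))*105 + 153 = (9*(3 + 3))*105 + 153 = (9*6)*105 + 153 = 54*105 + 153 = 5670 + 153 = 5823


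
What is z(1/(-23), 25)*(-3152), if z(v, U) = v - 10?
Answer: 728112/23 ≈ 31657.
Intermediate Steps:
z(v, U) = -10 + v
z(1/(-23), 25)*(-3152) = (-10 + 1/(-23))*(-3152) = (-10 - 1/23)*(-3152) = -231/23*(-3152) = 728112/23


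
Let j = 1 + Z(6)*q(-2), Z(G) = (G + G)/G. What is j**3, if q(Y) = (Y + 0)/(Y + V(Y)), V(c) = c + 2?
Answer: 27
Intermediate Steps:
V(c) = 2 + c
Z(G) = 2 (Z(G) = (2*G)/G = 2)
q(Y) = Y/(2 + 2*Y) (q(Y) = (Y + 0)/(Y + (2 + Y)) = Y/(2 + 2*Y))
j = 3 (j = 1 + 2*((1/2)*(-2)/(1 - 2)) = 1 + 2*((1/2)*(-2)/(-1)) = 1 + 2*((1/2)*(-2)*(-1)) = 1 + 2*1 = 1 + 2 = 3)
j**3 = 3**3 = 27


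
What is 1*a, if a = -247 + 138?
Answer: -109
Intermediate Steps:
a = -109
1*a = 1*(-109) = -109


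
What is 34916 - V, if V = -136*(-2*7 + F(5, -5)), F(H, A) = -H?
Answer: 32332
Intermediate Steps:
V = 2584 (V = -136*(-2*7 - 1*5) = -136*(-14 - 5) = -136*(-19) = 2584)
34916 - V = 34916 - 1*2584 = 34916 - 2584 = 32332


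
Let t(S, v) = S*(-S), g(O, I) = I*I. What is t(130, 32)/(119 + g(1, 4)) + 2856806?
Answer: 77130382/27 ≈ 2.8567e+6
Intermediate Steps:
g(O, I) = I**2
t(S, v) = -S**2
t(130, 32)/(119 + g(1, 4)) + 2856806 = (-1*130**2)/(119 + 4**2) + 2856806 = (-1*16900)/(119 + 16) + 2856806 = -16900/135 + 2856806 = (1/135)*(-16900) + 2856806 = -3380/27 + 2856806 = 77130382/27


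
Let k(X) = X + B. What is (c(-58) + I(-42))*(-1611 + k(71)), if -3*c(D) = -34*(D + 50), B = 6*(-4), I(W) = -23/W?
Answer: 2959870/21 ≈ 1.4095e+5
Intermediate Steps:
B = -24
c(D) = 1700/3 + 34*D/3 (c(D) = -(-34)*(D + 50)/3 = -(-34)*(50 + D)/3 = -(-1700 - 34*D)/3 = 1700/3 + 34*D/3)
k(X) = -24 + X (k(X) = X - 24 = -24 + X)
(c(-58) + I(-42))*(-1611 + k(71)) = ((1700/3 + (34/3)*(-58)) - 23/(-42))*(-1611 + (-24 + 71)) = ((1700/3 - 1972/3) - 23*(-1/42))*(-1611 + 47) = (-272/3 + 23/42)*(-1564) = -3785/42*(-1564) = 2959870/21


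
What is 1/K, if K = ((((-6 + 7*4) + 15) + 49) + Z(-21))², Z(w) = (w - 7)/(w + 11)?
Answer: 25/197136 ≈ 0.00012682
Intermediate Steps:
Z(w) = (-7 + w)/(11 + w)
K = 197136/25 (K = ((((-6 + 7*4) + 15) + 49) + (-7 - 21)/(11 - 21))² = ((((-6 + 28) + 15) + 49) - 28/(-10))² = (((22 + 15) + 49) - ⅒*(-28))² = ((37 + 49) + 14/5)² = (86 + 14/5)² = (444/5)² = 197136/25 ≈ 7885.4)
1/K = 1/(197136/25) = 25/197136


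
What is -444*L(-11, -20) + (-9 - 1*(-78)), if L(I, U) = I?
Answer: 4953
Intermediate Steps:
-444*L(-11, -20) + (-9 - 1*(-78)) = -444*(-11) + (-9 - 1*(-78)) = 4884 + (-9 + 78) = 4884 + 69 = 4953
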